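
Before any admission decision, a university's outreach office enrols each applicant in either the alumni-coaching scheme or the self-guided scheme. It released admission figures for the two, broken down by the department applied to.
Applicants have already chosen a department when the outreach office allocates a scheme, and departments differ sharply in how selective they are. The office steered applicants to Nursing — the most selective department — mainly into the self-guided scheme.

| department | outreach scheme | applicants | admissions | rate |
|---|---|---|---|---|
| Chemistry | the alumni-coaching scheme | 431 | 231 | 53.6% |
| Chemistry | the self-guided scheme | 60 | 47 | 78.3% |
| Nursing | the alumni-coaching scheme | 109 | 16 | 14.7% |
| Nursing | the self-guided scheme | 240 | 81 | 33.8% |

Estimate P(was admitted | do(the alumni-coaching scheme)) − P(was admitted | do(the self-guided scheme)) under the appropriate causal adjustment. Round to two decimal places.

Since department is a pre-existing factor (not a product of the outreach scheme) and it affects the outcome on its own, it is a confounder. The stratified rates, not the pooled rate, identify the causal effect.
Adjusting over the population distribution of department: 0.585·(0.536−0.783) + 0.415·(0.147−0.338) = -0.224.

-0.22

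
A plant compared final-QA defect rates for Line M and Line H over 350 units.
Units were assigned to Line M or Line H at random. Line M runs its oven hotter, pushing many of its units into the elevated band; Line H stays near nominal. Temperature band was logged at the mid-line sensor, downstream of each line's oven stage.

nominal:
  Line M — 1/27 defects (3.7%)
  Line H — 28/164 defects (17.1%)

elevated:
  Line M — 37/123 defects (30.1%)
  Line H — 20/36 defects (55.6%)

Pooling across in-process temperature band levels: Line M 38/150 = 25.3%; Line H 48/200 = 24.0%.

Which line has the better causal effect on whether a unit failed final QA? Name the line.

Because the line influences in-process temperature band, in-process temperature band is a post-treatment mediator, not a confounder. Stratifying on it would bias the estimate; the causal effect is the crude pooled difference.
Pooled: Line M 25.3% vs Line H 24.0%; Line H is lower overall.

Line H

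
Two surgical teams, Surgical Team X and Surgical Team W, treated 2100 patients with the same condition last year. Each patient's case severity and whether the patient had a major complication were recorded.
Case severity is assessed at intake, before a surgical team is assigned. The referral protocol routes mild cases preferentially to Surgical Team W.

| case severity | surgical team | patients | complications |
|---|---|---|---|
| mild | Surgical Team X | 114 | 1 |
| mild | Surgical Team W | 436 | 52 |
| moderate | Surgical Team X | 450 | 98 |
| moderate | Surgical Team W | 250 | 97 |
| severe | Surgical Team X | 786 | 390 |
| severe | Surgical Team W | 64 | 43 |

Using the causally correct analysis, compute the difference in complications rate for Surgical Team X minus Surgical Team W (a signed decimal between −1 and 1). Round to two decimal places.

-0.16

The stratified and pooled comparisons disagree (Surgical Team X wins within each case severity; Surgical Team W wins overall), so the answer turns on the causal role of case severity.
Since case severity is a pre-existing factor (not a product of the surgical team) and it affects the outcome on its own, it is a confounder. The stratified rates, not the pooled rate, identify the causal effect.
Adjusting over the population distribution of case severity: 0.262·(0.009−0.119) + 0.333·(0.218−0.388) + 0.405·(0.496−0.672) = -0.157.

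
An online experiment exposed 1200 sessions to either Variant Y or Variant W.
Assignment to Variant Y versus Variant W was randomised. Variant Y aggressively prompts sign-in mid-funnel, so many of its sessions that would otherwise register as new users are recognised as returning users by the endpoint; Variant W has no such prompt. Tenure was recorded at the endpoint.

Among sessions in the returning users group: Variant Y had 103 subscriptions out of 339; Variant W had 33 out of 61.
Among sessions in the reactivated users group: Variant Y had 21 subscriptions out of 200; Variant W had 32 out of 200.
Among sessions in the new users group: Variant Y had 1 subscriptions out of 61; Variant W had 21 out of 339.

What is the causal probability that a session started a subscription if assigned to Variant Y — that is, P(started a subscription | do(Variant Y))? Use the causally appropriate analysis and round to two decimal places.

0.21

The distribution of user tenure is itself part of what the variant does — it is an intermediate outcome. Holding it fixed would remove that part of the effect; the total effect is the pooled difference.
So P(outcome | do(Variant Y)) is just the pooled rate for Variant Y: 125/600 = 0.208.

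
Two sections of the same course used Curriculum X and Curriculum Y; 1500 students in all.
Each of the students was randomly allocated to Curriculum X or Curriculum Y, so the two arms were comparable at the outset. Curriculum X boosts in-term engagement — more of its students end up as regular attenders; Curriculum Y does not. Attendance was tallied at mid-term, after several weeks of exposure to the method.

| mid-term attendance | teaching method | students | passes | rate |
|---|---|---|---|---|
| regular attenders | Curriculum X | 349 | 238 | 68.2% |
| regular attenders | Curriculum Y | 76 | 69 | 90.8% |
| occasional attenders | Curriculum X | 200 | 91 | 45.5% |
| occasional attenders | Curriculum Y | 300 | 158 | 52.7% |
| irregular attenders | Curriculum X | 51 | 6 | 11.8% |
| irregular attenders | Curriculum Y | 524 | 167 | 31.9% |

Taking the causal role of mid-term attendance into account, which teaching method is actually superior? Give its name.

Curriculum X

Curriculum Y is higher inside every mid-term attendance stratum but Curriculum X is higher in aggregate. Whether to stratify depends on how mid-term attendance relates to the teaching method.
Mid-term attendance lies on the pathway teaching method → mid-term attendance → outcome, so adjusting for it blocks the indirect effect. For the total causal effect of teaching method, use the unadjusted pooled rates.
Pooled: Curriculum X 55.8% vs Curriculum Y 43.8%; Curriculum X is higher overall.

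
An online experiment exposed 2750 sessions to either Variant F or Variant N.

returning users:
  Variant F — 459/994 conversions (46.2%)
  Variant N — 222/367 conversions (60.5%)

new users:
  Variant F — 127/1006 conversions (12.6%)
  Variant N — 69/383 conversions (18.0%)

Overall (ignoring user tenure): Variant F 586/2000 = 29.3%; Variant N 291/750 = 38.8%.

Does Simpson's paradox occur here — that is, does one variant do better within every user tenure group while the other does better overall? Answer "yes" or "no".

Within each user tenure level (returning users 46.2% vs 60.5%; new users 12.6% vs 18.0%), Variant N has the higher rate every time. Pooled: 29.3% vs 38.8% — Variant N has the higher rate overall. They agree.

no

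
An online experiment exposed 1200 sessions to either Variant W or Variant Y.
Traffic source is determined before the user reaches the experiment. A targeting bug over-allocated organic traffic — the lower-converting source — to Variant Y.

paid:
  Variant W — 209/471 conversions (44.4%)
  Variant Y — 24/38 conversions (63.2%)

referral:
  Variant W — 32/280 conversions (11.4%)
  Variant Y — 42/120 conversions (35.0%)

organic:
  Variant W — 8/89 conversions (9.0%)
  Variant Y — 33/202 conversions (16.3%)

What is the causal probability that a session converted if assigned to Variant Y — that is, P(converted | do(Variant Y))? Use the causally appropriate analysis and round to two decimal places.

0.42

The imbalance in traffic source arose from how sessions were allocated, not from anything the variant did; and traffic source independently affects the outcome. The pooled gap is confounded — condition on traffic source.
Standardising Variant Y to the population traffic source mix: 0.424·24/38 + 0.333·42/120 + 0.242·33/202 = 0.424.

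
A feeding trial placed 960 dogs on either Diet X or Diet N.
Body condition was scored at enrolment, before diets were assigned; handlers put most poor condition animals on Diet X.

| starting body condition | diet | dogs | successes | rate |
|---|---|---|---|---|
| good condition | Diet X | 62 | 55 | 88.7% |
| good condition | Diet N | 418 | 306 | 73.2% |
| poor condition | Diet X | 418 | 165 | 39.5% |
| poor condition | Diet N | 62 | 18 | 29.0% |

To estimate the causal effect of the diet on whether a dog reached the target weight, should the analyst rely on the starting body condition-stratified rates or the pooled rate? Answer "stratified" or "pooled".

stratified

Here starting body condition is a common cause — it drives both which diet a case falls under and the outcome. The crude comparison mixes populations; the stratum-specific rates are the causally relevant ones.
Within each level — good condition: 88.7% vs 73.2%; poor condition: 39.5% vs 29.0% — Diet X is higher every time.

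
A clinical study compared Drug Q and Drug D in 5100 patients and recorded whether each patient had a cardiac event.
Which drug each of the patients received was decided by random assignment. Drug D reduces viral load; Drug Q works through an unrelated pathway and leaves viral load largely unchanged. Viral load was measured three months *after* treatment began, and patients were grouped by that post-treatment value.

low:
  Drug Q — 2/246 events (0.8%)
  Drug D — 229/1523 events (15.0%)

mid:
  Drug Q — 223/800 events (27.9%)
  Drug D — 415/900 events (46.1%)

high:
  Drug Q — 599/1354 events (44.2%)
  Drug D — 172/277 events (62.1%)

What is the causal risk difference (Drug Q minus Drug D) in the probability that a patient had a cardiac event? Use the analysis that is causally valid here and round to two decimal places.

Viral load here is a post-treatment variable shaped by the drug; conditioning on it would introduce bias rather than remove it. The overall comparison is the causal one.
The causal difference is the pooled difference: 0.343 − 0.302 = +0.041.

+0.04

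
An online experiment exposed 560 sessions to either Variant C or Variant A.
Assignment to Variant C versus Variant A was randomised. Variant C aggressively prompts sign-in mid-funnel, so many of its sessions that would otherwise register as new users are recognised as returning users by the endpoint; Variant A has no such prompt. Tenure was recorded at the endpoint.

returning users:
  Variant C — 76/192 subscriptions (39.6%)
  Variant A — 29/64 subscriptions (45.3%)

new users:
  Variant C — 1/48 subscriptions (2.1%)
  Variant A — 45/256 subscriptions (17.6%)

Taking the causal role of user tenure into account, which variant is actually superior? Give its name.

The stratified and pooled comparisons disagree (Variant A wins within each user tenure; Variant C wins overall), so the answer turns on the causal role of user tenure.
The distribution of user tenure is itself part of what the variant does — it is an intermediate outcome. Holding it fixed would remove that part of the effect; the total effect is the pooled difference.
Pooled: Variant C 32.1% vs Variant A 23.1%; Variant C is higher overall.

Variant C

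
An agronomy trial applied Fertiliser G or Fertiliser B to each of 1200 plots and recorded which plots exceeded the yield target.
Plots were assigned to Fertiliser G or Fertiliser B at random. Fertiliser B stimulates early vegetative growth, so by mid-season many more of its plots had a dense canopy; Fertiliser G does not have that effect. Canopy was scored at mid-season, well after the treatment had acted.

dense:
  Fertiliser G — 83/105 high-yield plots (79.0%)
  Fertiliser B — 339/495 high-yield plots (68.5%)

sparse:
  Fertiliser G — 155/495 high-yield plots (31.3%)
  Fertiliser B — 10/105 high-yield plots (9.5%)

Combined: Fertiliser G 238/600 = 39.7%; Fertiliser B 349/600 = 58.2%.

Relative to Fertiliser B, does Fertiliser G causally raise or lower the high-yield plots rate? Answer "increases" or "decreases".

Fertiliser G is higher inside every mid-season canopy stratum but Fertiliser B is higher in aggregate. Whether to stratify depends on how mid-season canopy relates to the fertiliser.
The distribution of mid-season canopy is itself part of what the fertiliser does — it is an intermediate outcome. Holding it fixed would remove that part of the effect; the total effect is the pooled difference.
Pooled: Fertiliser G 39.7% vs Fertiliser B 58.2%; Fertiliser B is higher overall.

decreases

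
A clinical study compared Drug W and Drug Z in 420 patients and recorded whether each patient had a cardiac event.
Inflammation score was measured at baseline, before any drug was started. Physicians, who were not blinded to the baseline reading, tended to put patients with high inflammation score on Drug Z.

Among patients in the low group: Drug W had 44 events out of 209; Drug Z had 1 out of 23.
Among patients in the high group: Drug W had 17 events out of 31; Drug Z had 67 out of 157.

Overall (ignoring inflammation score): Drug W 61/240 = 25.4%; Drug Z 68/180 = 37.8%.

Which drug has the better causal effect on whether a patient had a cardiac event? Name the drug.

Since inflammation score is a pre-existing factor (not a product of the drug) and it affects the outcome on its own, it is a confounder. The stratified rates, not the pooled rate, identify the causal effect.
Within each level — low: 21.1% vs 4.3%; high: 54.8% vs 42.7% — Drug Z is lower every time.

Drug Z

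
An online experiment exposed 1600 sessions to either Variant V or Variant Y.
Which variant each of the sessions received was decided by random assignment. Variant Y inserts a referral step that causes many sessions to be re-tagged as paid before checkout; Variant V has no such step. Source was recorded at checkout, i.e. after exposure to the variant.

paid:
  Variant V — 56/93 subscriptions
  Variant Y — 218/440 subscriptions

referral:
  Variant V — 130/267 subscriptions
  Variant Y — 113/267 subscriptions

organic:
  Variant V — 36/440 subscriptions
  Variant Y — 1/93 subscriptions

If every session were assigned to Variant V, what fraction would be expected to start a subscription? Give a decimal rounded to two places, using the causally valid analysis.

Stratifying would compare variants among sessions the variants themselves sorted into traffic source groups — a form of selection on an intermediate. The unconditioned pooled rates give the total causal effect.
So P(outcome | do(Variant V)) is just the pooled rate for Variant V: 222/800 = 0.278.

0.28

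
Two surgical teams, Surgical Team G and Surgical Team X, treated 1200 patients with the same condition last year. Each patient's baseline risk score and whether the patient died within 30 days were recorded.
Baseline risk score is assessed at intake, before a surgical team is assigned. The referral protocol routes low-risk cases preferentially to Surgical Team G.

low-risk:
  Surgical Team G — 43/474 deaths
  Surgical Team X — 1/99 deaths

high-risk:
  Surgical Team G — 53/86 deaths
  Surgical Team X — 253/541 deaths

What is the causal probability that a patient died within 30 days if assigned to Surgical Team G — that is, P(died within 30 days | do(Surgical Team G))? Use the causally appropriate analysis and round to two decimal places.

Surgical Team X is lower inside every baseline risk score stratum but Surgical Team G is lower in aggregate. Whether to stratify depends on how baseline risk score relates to the surgical team.
The imbalance in baseline risk score arose from how patients were allocated, not from anything the surgical team did; and baseline risk score independently affects the outcome. The pooled gap is confounded — condition on baseline risk score.
Standardising Surgical Team G to the population baseline risk score mix: 0.477·43/474 + 0.522·53/86 = 0.365.

0.37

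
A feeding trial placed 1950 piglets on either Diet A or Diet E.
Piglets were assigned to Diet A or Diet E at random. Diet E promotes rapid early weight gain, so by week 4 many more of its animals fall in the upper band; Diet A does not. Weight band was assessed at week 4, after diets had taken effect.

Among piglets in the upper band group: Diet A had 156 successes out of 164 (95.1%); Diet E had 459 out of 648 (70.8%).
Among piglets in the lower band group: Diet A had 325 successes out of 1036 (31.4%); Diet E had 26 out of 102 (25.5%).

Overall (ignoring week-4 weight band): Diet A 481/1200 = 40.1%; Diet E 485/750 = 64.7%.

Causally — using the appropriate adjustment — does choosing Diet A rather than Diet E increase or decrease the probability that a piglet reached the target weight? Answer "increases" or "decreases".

Diet A is higher inside every week-4 weight band stratum but Diet E is higher in aggregate. Whether to stratify depends on how week-4 weight band relates to the diet.
Stratifying would compare diets among piglets the diets themselves sorted into week-4 weight band groups — a form of selection on an intermediate. The unconditioned pooled rates give the total causal effect.
Pooled: Diet A 40.1% vs Diet E 64.7%; Diet E is higher overall.

decreases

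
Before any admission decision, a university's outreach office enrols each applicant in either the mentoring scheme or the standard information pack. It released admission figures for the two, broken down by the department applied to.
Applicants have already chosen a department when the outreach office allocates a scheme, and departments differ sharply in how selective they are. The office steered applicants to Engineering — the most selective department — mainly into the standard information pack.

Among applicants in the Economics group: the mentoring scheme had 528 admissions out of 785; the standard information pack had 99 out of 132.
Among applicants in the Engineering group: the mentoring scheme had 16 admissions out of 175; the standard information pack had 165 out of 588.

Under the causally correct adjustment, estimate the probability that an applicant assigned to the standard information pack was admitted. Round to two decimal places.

0.54

Nothing the outreach scheme does changes department; the imbalance is an allocation artefact. With department also predicting the outcome, the pooled figure is confounded, and the within-stratum comparison is the causal one.
Standardising the standard information pack to the population department mix: 0.546·99/132 + 0.454·165/588 = 0.537.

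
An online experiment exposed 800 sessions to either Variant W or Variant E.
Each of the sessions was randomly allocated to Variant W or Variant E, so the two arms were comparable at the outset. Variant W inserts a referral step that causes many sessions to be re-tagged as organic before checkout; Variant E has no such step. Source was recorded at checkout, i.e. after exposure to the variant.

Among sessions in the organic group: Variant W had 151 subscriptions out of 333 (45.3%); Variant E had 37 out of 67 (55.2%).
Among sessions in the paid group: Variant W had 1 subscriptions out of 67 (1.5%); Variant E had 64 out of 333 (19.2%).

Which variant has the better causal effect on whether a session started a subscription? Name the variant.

Variant E is higher inside every traffic source stratum but Variant W is higher in aggregate. Whether to stratify depends on how traffic source relates to the variant.
The distribution of traffic source is itself part of what the variant does — it is an intermediate outcome. Holding it fixed would remove that part of the effect; the total effect is the pooled difference.
Pooled: Variant W 38.0% vs Variant E 25.2%; Variant W is higher overall.

Variant W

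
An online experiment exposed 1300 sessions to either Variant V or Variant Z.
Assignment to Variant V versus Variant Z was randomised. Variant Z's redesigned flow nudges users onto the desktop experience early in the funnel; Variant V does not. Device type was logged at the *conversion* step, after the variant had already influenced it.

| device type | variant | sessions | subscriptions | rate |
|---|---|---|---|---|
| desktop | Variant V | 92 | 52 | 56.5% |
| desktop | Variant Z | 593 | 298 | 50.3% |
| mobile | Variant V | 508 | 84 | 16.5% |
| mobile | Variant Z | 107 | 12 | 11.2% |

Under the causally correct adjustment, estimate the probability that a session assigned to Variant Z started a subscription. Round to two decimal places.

Stratifying would compare variants among sessions the variants themselves sorted into device type groups — a form of selection on an intermediate. The unconditioned pooled rates give the total causal effect.
So P(outcome | do(Variant Z)) is just the pooled rate for Variant Z: 310/700 = 0.443.

0.44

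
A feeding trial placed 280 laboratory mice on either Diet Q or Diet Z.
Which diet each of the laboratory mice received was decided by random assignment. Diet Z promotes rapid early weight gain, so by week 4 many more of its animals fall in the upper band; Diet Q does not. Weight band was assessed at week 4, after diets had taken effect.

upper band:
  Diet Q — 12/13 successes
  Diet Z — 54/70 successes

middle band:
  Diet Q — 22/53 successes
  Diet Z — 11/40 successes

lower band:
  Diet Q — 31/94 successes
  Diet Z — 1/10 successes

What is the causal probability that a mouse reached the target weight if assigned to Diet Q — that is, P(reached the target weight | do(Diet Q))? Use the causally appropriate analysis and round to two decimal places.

The week-4 weight band-specific comparison favours Diet Q throughout, but the pooled figures favour Diet Z. The question is whether to condition on week-4 weight band.
Week-4 weight band is recorded after the diet and is itself shifted by it — it sits on the causal path from diet to outcome. Conditioning on a mediator would strip out part of the effect we want; the pooled comparison gives the total causal effect.
So P(outcome | do(Diet Q)) is just the pooled rate for Diet Q: 65/160 = 0.406.

0.41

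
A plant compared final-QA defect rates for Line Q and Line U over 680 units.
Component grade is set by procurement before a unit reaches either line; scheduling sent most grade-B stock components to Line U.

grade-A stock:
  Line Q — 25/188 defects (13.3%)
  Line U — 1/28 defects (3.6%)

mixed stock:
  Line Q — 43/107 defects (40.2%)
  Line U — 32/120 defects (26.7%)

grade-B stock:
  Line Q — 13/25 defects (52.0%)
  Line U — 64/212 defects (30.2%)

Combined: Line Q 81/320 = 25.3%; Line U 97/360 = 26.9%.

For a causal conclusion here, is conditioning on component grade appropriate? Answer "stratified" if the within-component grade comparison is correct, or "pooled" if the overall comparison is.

Nothing the line does changes component grade; the imbalance is an allocation artefact. With component grade also predicting the outcome, the pooled figure is confounded, and the within-stratum comparison is the causal one.
Within each level — grade-A stock: 13.3% vs 3.6%; mixed stock: 40.2% vs 26.7%; grade-B stock: 52.0% vs 30.2% — Line U is lower every time.

stratified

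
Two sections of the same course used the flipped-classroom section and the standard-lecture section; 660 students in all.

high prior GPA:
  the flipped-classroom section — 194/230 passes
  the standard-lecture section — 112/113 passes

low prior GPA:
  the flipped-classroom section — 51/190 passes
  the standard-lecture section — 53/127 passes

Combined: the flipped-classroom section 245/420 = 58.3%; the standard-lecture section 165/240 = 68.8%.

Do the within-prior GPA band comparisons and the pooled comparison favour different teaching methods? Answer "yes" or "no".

Within each prior GPA band level (high prior GPA 84.3% vs 99.1%; low prior GPA 26.8% vs 41.7%), the standard-lecture section has the higher rate every time. Pooled: 58.3% vs 68.8% — the standard-lecture section has the higher rate overall. They agree.

no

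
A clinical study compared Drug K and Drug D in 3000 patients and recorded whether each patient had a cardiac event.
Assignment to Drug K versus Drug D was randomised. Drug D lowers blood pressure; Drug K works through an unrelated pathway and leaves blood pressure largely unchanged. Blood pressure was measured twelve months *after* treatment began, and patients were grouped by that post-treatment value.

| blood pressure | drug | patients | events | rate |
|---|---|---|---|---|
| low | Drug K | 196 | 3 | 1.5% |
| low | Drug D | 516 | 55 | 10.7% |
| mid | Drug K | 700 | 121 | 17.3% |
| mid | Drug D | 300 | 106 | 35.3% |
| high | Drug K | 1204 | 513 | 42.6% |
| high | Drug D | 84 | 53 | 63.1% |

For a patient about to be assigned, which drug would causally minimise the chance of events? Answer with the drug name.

The distribution of blood pressure is itself part of what the drug does — it is an intermediate outcome. Holding it fixed would remove that part of the effect; the total effect is the pooled difference.
Pooled: Drug K 30.3% vs Drug D 23.8%; Drug D is lower overall.

Drug D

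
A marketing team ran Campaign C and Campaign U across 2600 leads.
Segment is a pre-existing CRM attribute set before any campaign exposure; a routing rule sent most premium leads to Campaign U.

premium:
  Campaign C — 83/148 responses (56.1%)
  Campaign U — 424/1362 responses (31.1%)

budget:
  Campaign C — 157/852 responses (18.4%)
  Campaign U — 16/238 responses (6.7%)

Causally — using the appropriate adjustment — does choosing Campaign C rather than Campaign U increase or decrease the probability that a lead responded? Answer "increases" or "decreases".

increases

Customer segment differs across campaigns for reasons unrelated to any effect of the campaign itself, and it separately predicts the outcome — a classic confounder. We must compare within customer segment levels.
Within each level — premium: 56.1% vs 31.1%; budget: 18.4% vs 6.7% — Campaign C is higher every time.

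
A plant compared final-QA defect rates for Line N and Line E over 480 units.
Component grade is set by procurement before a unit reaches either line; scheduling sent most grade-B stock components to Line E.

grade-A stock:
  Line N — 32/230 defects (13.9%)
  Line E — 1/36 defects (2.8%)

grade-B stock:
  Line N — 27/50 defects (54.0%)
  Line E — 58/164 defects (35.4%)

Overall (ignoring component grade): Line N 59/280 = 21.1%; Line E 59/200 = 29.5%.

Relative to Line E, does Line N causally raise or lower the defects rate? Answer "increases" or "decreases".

increases

The stratified and pooled comparisons disagree (Line E wins within each component grade; Line N wins overall), so the answer turns on the causal role of component grade.
Component grade is set before the line has any effect — it is not caused by the line — and it independently drives the outcome. That makes it a confounder, so the causal comparison is within component grade levels.
Within each level — grade-A stock: 13.9% vs 2.8%; grade-B stock: 54.0% vs 35.4% — Line E is lower every time.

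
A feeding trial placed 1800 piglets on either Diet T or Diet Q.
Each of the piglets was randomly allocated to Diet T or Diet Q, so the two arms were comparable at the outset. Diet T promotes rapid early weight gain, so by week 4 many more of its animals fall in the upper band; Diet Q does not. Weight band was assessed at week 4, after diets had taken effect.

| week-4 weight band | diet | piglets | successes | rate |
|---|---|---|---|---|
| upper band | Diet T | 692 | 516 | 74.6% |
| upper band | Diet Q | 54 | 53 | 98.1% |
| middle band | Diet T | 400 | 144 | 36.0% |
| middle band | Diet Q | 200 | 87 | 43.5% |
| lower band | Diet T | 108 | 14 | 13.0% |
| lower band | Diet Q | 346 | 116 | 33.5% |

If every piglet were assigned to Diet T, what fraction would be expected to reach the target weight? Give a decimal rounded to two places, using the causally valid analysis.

0.56

The week-4 weight band-specific comparison favours Diet Q throughout, but the pooled figures favour Diet T. The question is whether to condition on week-4 weight band.
Week-4 weight band is recorded after the diet and is itself shifted by it — it sits on the causal path from diet to outcome. Conditioning on a mediator would strip out part of the effect we want; the pooled comparison gives the total causal effect.
So P(outcome | do(Diet T)) is just the pooled rate for Diet T: 674/1200 = 0.562.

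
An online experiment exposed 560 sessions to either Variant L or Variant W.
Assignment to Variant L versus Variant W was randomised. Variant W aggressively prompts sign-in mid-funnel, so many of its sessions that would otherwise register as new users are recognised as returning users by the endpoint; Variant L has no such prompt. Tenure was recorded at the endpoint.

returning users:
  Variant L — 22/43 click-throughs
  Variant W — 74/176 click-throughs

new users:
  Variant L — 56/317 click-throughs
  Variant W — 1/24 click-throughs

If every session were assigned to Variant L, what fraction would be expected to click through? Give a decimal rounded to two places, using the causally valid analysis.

User tenure lies on the pathway variant → user tenure → outcome, so adjusting for it blocks the indirect effect. For the total causal effect of variant, use the unadjusted pooled rates.
So P(outcome | do(Variant L)) is just the pooled rate for Variant L: 78/360 = 0.217.

0.22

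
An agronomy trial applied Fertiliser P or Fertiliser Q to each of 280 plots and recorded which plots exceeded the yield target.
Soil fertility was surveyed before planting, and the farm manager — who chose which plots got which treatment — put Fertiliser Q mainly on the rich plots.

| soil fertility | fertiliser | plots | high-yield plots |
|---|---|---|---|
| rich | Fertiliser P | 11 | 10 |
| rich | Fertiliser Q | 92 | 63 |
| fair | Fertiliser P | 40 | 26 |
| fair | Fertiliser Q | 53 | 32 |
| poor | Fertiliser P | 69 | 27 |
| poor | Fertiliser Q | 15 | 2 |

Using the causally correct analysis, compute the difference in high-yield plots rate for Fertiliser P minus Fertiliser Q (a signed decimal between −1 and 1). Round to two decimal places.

Fertiliser P is higher inside every soil fertility stratum but Fertiliser Q is higher in aggregate. Whether to stratify depends on how soil fertility relates to the fertiliser.
Nothing the fertiliser does changes soil fertility; the imbalance is an allocation artefact. With soil fertility also predicting the outcome, the pooled figure is confounded, and the within-stratum comparison is the causal one.
Adjusting over the population distribution of soil fertility: 0.368·(0.909−0.685) + 0.332·(0.650−0.604) + 0.300·(0.391−0.133) = +0.175.

+0.18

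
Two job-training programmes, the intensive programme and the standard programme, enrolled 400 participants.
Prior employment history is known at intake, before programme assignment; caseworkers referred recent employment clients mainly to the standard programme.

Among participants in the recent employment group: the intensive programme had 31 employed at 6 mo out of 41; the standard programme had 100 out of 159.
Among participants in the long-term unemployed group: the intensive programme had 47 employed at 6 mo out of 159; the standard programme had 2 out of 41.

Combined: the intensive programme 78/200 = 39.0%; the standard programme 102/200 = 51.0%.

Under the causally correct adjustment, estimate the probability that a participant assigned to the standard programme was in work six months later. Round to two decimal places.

0.34

The prior employment history-specific comparison favours the intensive programme throughout, but the pooled figures favour the standard programme. The question is whether to condition on prior employment history.
The imbalance in prior employment history arose from how participants were allocated, not from anything the programme did; and prior employment history independently affects the outcome. The pooled gap is confounded — condition on prior employment history.
Standardising the standard programme to the population prior employment history mix: 0.500·100/159 + 0.500·2/41 = 0.339.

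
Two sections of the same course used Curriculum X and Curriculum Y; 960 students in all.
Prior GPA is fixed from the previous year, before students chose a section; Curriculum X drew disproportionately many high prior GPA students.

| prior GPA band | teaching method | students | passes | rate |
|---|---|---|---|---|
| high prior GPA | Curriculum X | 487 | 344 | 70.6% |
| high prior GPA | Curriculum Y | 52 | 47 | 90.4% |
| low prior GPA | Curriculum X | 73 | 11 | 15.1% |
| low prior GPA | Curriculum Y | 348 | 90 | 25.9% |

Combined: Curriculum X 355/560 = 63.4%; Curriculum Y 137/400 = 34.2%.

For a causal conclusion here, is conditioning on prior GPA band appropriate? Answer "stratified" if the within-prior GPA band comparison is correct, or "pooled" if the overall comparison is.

stratified

Curriculum Y is higher inside every prior GPA band stratum but Curriculum X is higher in aggregate. Whether to stratify depends on how prior GPA band relates to the teaching method.
The imbalance in prior GPA band arose from how students were allocated, not from anything the teaching method did; and prior GPA band independently affects the outcome. The pooled gap is confounded — condition on prior GPA band.
Within each level — high prior GPA: 70.6% vs 90.4%; low prior GPA: 15.1% vs 25.9% — Curriculum Y is higher every time.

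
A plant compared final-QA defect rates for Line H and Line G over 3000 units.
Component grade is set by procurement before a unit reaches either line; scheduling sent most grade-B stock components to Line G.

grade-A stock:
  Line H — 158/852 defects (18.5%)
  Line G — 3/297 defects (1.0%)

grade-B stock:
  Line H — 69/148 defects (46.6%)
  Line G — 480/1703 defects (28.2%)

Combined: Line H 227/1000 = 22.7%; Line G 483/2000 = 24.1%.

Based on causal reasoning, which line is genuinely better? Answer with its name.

Line G

Line G is lower inside every component grade stratum but Line H is lower in aggregate. Whether to stratify depends on how component grade relates to the line.
The imbalance in component grade arose from how units were allocated, not from anything the line did; and component grade independently affects the outcome. The pooled gap is confounded — condition on component grade.
Within each level — grade-A stock: 18.5% vs 1.0%; grade-B stock: 46.6% vs 28.2% — Line G is lower every time.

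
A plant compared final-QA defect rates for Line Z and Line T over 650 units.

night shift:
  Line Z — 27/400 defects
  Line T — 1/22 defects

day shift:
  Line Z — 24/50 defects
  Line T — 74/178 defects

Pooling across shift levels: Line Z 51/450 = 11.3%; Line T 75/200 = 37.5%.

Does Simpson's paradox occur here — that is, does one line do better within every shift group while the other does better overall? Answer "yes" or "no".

yes

Within each shift level (night shift 6.8% vs 4.5%; day shift 48.0% vs 41.6%), Line T has the lower rate every time. Pooled: 11.3% vs 37.5% — Line Z has the lower rate overall. The two comparisons disagree.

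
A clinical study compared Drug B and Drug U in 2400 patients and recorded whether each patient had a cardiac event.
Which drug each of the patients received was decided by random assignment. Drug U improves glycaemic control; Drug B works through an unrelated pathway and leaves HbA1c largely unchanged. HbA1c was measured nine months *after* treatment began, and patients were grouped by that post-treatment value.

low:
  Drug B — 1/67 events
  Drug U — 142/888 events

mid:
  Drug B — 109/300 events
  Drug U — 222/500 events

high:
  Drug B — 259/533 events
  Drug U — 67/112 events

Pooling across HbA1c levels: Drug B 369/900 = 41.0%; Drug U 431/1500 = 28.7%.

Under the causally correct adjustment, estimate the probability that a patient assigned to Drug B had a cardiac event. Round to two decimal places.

Because the drug influences HbA1c, HbA1c is a post-treatment mediator, not a confounder. Stratifying on it would bias the estimate; the causal effect is the crude pooled difference.
So P(outcome | do(Drug B)) is just the pooled rate for Drug B: 369/900 = 0.410.

0.41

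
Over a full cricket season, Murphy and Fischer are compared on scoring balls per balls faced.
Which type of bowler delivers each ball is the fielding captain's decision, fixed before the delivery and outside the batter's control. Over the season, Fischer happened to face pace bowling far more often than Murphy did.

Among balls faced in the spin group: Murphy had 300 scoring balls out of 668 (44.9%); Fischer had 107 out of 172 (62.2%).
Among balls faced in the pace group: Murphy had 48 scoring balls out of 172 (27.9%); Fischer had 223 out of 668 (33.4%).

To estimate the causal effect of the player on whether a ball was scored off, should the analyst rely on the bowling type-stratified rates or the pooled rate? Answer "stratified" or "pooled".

The bowling type-specific comparison favours Fischer throughout, but the pooled figures favour Murphy. The question is whether to condition on bowling type.
Bowling type satisfies the back-door criterion: it is not a descendant of the player, and it blocks the spurious path from player to outcome. Adjusting for it (i.e., using the within-bowling type rates) gives the causal effect.
Within each level — spin: 44.9% vs 62.2%; pace: 27.9% vs 33.4% — Fischer is higher every time.

stratified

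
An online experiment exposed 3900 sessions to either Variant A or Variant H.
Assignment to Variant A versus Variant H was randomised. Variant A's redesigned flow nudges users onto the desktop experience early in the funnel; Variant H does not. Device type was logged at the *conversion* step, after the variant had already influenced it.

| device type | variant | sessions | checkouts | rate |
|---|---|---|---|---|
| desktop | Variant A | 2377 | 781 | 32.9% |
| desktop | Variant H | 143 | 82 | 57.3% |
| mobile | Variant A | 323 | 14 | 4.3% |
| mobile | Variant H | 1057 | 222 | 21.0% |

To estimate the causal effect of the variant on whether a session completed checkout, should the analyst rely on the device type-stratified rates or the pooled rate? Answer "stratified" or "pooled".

The device type-specific comparison favours Variant H throughout, but the pooled figures favour Variant A. The question is whether to condition on device type.
Device type is recorded after the variant and is itself shifted by it — it sits on the causal path from variant to outcome. Conditioning on a mediator would strip out part of the effect we want; the pooled comparison gives the total causal effect.
Pooled: Variant A 29.4% vs Variant H 25.3%; Variant A is higher overall.

pooled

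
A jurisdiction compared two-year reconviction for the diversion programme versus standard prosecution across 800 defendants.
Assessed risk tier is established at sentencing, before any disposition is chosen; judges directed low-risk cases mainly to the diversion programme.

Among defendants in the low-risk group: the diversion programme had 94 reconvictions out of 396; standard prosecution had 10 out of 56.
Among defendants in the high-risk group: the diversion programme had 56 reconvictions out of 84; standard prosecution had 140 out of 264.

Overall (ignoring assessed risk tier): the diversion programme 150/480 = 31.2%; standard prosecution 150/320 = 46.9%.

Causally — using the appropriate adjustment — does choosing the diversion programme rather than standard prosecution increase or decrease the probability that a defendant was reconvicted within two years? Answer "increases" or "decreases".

The imbalance in assessed risk tier arose from how defendants were allocated, not from anything the disposition did; and assessed risk tier independently affects the outcome. The pooled gap is confounded — condition on assessed risk tier.
Within each level — low-risk: 23.7% vs 17.9%; high-risk: 66.7% vs 53.0% — standard prosecution is lower every time.

increases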